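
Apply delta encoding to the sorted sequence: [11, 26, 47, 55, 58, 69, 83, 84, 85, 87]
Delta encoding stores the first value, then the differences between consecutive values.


First value: 11
Deltas:
  26 - 11 = 15
  47 - 26 = 21
  55 - 47 = 8
  58 - 55 = 3
  69 - 58 = 11
  83 - 69 = 14
  84 - 83 = 1
  85 - 84 = 1
  87 - 85 = 2


Delta encoded: [11, 15, 21, 8, 3, 11, 14, 1, 1, 2]


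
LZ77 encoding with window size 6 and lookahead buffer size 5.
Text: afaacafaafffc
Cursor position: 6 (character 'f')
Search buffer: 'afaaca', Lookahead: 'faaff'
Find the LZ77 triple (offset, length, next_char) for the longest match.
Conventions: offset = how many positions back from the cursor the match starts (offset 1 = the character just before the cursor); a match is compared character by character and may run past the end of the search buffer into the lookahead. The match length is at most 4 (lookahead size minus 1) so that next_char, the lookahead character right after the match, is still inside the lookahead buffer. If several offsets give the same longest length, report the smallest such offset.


Try each offset into the search buffer:
  offset=1 (pos 5, char 'a'): match length 0
  offset=2 (pos 4, char 'c'): match length 0
  offset=3 (pos 3, char 'a'): match length 0
  offset=4 (pos 2, char 'a'): match length 0
  offset=5 (pos 1, char 'f'): match length 3
  offset=6 (pos 0, char 'a'): match length 0
Longest match has length 3 at offset 5.
next_char = character at position 6 + 3 = 9 -> 'f'

Best match: offset=5, length=3 (matching 'faa' starting at position 1)
LZ77 triple: (5, 3, 'f')


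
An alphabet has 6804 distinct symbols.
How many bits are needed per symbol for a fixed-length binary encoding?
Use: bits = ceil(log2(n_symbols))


log2(6804) = 12.7322
Bracket: 2^12 = 4096 < 6804 <= 2^13 = 8192
So ceil(log2(6804)) = 13

bits = ceil(log2(6804)) = ceil(12.7322) = 13 bits


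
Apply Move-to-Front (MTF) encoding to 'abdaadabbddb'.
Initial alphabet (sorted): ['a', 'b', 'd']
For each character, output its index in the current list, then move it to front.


MTF encoding:
'a': index 0 in ['a', 'b', 'd'] -> ['a', 'b', 'd']
'b': index 1 in ['a', 'b', 'd'] -> ['b', 'a', 'd']
'd': index 2 in ['b', 'a', 'd'] -> ['d', 'b', 'a']
'a': index 2 in ['d', 'b', 'a'] -> ['a', 'd', 'b']
'a': index 0 in ['a', 'd', 'b'] -> ['a', 'd', 'b']
'd': index 1 in ['a', 'd', 'b'] -> ['d', 'a', 'b']
'a': index 1 in ['d', 'a', 'b'] -> ['a', 'd', 'b']
'b': index 2 in ['a', 'd', 'b'] -> ['b', 'a', 'd']
'b': index 0 in ['b', 'a', 'd'] -> ['b', 'a', 'd']
'd': index 2 in ['b', 'a', 'd'] -> ['d', 'b', 'a']
'd': index 0 in ['d', 'b', 'a'] -> ['d', 'b', 'a']
'b': index 1 in ['d', 'b', 'a'] -> ['b', 'd', 'a']


Output: [0, 1, 2, 2, 0, 1, 1, 2, 0, 2, 0, 1]


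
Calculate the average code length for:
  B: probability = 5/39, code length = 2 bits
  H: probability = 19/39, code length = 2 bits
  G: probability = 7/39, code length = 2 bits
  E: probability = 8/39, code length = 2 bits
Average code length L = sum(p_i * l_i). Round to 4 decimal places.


Weighted contributions p_i * l_i:
  B: (5/39) * 2 = 10/39
  H: (19/39) * 2 = 38/39
  G: (7/39) * 2 = 14/39
  E: (8/39) * 2 = 16/39
Sum = (10 + 38 + 14 + 16)/39 = 78/39

L = 78/39 = 2.0000 bits/symbol


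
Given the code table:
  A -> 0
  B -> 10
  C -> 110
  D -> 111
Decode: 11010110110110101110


Decoding:
110 -> C
10 -> B
110 -> C
110 -> C
110 -> C
10 -> B
111 -> D
0 -> A


Result: CBCCCBDA


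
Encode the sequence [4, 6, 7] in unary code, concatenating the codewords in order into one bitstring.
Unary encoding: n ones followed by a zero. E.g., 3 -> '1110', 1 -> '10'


Encode each number as n ones followed by a terminating 0:
  4 -> 11110 (5 bits)
  6 -> 1111110 (7 bits)
  7 -> 11111110 (8 bits)
Total length = 5 + 7 + 8 = 20 bits.

Unary([4, 6, 7]) = 11110111111011111110 (20 bits)


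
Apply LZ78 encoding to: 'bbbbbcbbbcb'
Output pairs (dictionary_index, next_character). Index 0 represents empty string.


LZ78 encoding steps:
Dictionary: {0: ''}
Step 1: w='' (idx 0), next='b' -> output (0, 'b'), add 'b' as idx 1
Step 2: w='b' (idx 1), next='b' -> output (1, 'b'), add 'bb' as idx 2
Step 3: w='bb' (idx 2), next='c' -> output (2, 'c'), add 'bbc' as idx 3
Step 4: w='bb' (idx 2), next='b' -> output (2, 'b'), add 'bbb' as idx 4
Step 5: w='' (idx 0), next='c' -> output (0, 'c'), add 'c' as idx 5
Step 6: w='b' (idx 1), end of input -> output (1, '')


Encoded: [(0, 'b'), (1, 'b'), (2, 'c'), (2, 'b'), (0, 'c'), (1, '')]


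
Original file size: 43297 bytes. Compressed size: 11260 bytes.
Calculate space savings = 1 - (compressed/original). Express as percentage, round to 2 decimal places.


ratio = compressed/original = 11260/43297 = 0.260064
savings = 1 - ratio = 1 - 0.260064 = 0.739936
as a percentage: 0.739936 * 100 = 73.99%

Space savings = 1 - 11260/43297 = 73.99%


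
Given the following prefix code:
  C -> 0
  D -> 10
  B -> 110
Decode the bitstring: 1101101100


Decoding step by step:
Bits 110 -> B
Bits 110 -> B
Bits 110 -> B
Bits 0 -> C


Decoded message: BBBC


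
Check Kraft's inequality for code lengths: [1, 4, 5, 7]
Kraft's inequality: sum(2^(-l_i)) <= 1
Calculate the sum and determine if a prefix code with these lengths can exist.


Sum = 2^(-1) + 2^(-4) + 2^(-5) + 2^(-7)
    = 0.5 + 0.0625 + 0.03125 + 0.0078125
    = 77/128 = 0.6015625
Since 0.6015625 <= 1, Kraft's inequality IS satisfied.
A prefix code with these lengths CAN exist.

Kraft sum = 0.6015625. Satisfied.


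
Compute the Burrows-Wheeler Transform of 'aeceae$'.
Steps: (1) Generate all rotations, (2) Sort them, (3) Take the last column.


Rotations (sorted):
  0: $aeceae -> last char: e
  1: ae$aece -> last char: e
  2: aeceae$ -> last char: $
  3: ceae$ae -> last char: e
  4: e$aecea -> last char: a
  5: eae$aec -> last char: c
  6: eceae$a -> last char: a


BWT = ee$eaca


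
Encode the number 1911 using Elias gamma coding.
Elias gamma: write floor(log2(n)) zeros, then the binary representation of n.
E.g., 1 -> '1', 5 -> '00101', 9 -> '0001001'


num_bits = floor(log2(1911)) + 1 = 11
leading_zeros = num_bits - 1 = 10
binary(1911) = 11101110111

Elias gamma(1911) = '0000000000' + '11101110111' = 000000000011101110111 (21 bits)


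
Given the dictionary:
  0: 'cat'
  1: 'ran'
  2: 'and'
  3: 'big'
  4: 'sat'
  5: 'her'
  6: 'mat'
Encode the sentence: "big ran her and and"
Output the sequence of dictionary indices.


Look up each word in the dictionary:
  'big' -> 3
  'ran' -> 1
  'her' -> 5
  'and' -> 2
  'and' -> 2

Encoded: [3, 1, 5, 2, 2]


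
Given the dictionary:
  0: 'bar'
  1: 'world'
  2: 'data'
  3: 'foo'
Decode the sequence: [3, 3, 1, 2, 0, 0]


Look up each index in the dictionary:
  3 -> 'foo'
  3 -> 'foo'
  1 -> 'world'
  2 -> 'data'
  0 -> 'bar'
  0 -> 'bar'

Decoded: "foo foo world data bar bar"


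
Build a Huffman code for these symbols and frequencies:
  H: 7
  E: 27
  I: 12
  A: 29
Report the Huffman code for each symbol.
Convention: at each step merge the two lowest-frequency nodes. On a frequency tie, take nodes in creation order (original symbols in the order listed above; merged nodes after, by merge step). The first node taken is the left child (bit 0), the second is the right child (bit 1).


Huffman tree construction:
Step 1: Merge H(7) + I(12) = 19
Step 2: Merge (H+I)(19) + E(27) = 46
Step 3: Merge A(29) + ((H+I)+E)(46) = 75
Read each symbol's code off the tree from the root (left child = 0, right child = 1).

Codes:
  H: 100 (length 3)
  E: 11 (length 2)
  I: 101 (length 3)
  A: 0 (length 1)
Average code length: 140/75 = 1.8667 bits/symbol


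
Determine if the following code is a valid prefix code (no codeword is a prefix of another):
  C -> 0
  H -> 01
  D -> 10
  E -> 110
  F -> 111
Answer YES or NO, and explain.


Checking each pair (does one codeword prefix another?):
  C='0' vs H='01': prefix -- VIOLATION

NO -- this is NOT a valid prefix code. C (0) is a prefix of H (01).


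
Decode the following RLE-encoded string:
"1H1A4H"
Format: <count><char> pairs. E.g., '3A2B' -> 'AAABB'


Expanding each <count><char> pair:
  1H -> 'H'
  1A -> 'A'
  4H -> 'HHHH'

Decoded = HAHHHH


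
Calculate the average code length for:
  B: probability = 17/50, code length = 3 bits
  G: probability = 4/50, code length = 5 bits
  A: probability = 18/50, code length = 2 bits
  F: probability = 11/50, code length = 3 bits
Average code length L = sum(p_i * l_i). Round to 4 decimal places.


Weighted contributions p_i * l_i:
  B: (17/50) * 3 = 51/50
  G: (4/50) * 5 = 20/50
  A: (18/50) * 2 = 36/50
  F: (11/50) * 3 = 33/50
Sum = (51 + 20 + 36 + 33)/50 = 140/50

L = 140/50 = 2.8000 bits/symbol


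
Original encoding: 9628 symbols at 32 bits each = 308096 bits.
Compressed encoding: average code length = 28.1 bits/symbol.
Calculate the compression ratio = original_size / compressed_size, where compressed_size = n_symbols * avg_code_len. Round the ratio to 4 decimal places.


original_size = n_symbols * orig_bits = 9628 * 32 = 308096 bits
compressed_size = n_symbols * avg_code_len = 9628 * 28.1 = 270546.8 bits
ratio = original_size / compressed_size = 308096 / 270546.8 = 1.1388

Compression ratio = 1.1388


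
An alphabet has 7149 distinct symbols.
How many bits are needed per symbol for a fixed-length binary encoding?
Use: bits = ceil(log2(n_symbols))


log2(7149) = 12.8035
Bracket: 2^12 = 4096 < 7149 <= 2^13 = 8192
So ceil(log2(7149)) = 13

bits = ceil(log2(7149)) = ceil(12.8035) = 13 bits


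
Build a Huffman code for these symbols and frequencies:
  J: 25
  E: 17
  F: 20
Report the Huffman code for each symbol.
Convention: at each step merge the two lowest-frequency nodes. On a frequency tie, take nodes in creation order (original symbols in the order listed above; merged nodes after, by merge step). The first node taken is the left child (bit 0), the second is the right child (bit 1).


Huffman tree construction:
Step 1: Merge E(17) + F(20) = 37
Step 2: Merge J(25) + (E+F)(37) = 62
Read each symbol's code off the tree from the root (left child = 0, right child = 1).

Codes:
  J: 0 (length 1)
  E: 10 (length 2)
  F: 11 (length 2)
Average code length: 99/62 = 1.5968 bits/symbol


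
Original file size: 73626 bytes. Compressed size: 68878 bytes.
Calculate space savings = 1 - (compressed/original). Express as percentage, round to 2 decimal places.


ratio = compressed/original = 68878/73626 = 0.935512
savings = 1 - ratio = 1 - 0.935512 = 0.064488
as a percentage: 0.064488 * 100 = 6.45%

Space savings = 1 - 68878/73626 = 6.45%


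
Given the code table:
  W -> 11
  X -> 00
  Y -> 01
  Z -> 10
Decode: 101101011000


Decoding:
10 -> Z
11 -> W
01 -> Y
01 -> Y
10 -> Z
00 -> X


Result: ZWYYZX


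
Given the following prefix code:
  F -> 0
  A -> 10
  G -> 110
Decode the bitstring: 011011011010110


Decoding step by step:
Bits 0 -> F
Bits 110 -> G
Bits 110 -> G
Bits 110 -> G
Bits 10 -> A
Bits 110 -> G


Decoded message: FGGGAG


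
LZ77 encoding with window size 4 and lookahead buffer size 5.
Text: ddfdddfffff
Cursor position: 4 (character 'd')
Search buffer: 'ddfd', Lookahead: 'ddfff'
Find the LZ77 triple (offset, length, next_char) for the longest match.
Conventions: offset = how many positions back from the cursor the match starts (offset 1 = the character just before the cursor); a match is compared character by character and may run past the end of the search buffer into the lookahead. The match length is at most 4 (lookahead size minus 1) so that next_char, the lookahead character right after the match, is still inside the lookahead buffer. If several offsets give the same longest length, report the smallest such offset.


Try each offset into the search buffer:
  offset=1 (pos 3, char 'd'): match length 2
  offset=2 (pos 2, char 'f'): match length 0
  offset=3 (pos 1, char 'd'): match length 1
  offset=4 (pos 0, char 'd'): match length 3
Longest match has length 3 at offset 4.
next_char = character at position 4 + 3 = 7 -> 'f'

Best match: offset=4, length=3 (matching 'ddf' starting at position 0)
LZ77 triple: (4, 3, 'f')


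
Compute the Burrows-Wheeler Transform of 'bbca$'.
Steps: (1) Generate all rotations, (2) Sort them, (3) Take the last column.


Rotations (sorted):
  0: $bbca -> last char: a
  1: a$bbc -> last char: c
  2: bbca$ -> last char: $
  3: bca$b -> last char: b
  4: ca$bb -> last char: b


BWT = ac$bb


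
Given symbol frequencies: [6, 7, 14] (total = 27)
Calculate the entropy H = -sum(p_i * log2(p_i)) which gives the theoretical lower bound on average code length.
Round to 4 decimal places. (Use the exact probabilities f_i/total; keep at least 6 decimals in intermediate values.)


Per-symbol terms -p_i * log2(p_i) with p_i = f_i/27:
  p = 6/27 = 0.222222: log2(p) = -2.169925, -p*log2(p) = 0.482206
  p = 7/27 = 0.259259: log2(p) = -1.947533, -p*log2(p) = 0.504916
  p = 14/27 = 0.518519: log2(p) = -0.947533, -p*log2(p) = 0.491313
H = 0.482206 + 0.504916 + 0.491313 = 1.478435

H = 1.4784 bits/symbol


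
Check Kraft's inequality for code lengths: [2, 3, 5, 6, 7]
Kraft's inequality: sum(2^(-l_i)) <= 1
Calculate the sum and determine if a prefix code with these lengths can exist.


Sum = 2^(-2) + 2^(-3) + 2^(-5) + 2^(-6) + 2^(-7)
    = 0.25 + 0.125 + 0.03125 + 0.015625 + 0.0078125
    = 55/128 = 0.4296875
Since 0.4296875 <= 1, Kraft's inequality IS satisfied.
A prefix code with these lengths CAN exist.

Kraft sum = 0.4296875. Satisfied.


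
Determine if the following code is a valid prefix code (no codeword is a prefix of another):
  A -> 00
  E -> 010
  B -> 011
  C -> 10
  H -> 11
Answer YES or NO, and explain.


Checking each pair (does one codeword prefix another?):
  A='00' vs E='010': no prefix
  A='00' vs B='011': no prefix
  A='00' vs C='10': no prefix
  A='00' vs H='11': no prefix
  E='010' vs A='00': no prefix
  E='010' vs B='011': no prefix
  E='010' vs C='10': no prefix
  E='010' vs H='11': no prefix
  B='011' vs A='00': no prefix
  B='011' vs E='010': no prefix
  B='011' vs C='10': no prefix
  B='011' vs H='11': no prefix
  C='10' vs A='00': no prefix
  C='10' vs E='010': no prefix
  C='10' vs B='011': no prefix
  C='10' vs H='11': no prefix
  H='11' vs A='00': no prefix
  H='11' vs E='010': no prefix
  H='11' vs B='011': no prefix
  H='11' vs C='10': no prefix
No violation found over all pairs.

YES -- this is a valid prefix code. No codeword is a prefix of any other codeword.


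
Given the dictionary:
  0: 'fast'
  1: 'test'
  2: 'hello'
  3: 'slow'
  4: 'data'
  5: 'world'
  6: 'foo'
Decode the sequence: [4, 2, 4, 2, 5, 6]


Look up each index in the dictionary:
  4 -> 'data'
  2 -> 'hello'
  4 -> 'data'
  2 -> 'hello'
  5 -> 'world'
  6 -> 'foo'

Decoded: "data hello data hello world foo"


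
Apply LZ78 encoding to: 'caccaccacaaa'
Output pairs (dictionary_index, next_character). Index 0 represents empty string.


LZ78 encoding steps:
Dictionary: {0: ''}
Step 1: w='' (idx 0), next='c' -> output (0, 'c'), add 'c' as idx 1
Step 2: w='' (idx 0), next='a' -> output (0, 'a'), add 'a' as idx 2
Step 3: w='c' (idx 1), next='c' -> output (1, 'c'), add 'cc' as idx 3
Step 4: w='a' (idx 2), next='c' -> output (2, 'c'), add 'ac' as idx 4
Step 5: w='c' (idx 1), next='a' -> output (1, 'a'), add 'ca' as idx 5
Step 6: w='ca' (idx 5), next='a' -> output (5, 'a'), add 'caa' as idx 6
Step 7: w='a' (idx 2), end of input -> output (2, '')


Encoded: [(0, 'c'), (0, 'a'), (1, 'c'), (2, 'c'), (1, 'a'), (5, 'a'), (2, '')]


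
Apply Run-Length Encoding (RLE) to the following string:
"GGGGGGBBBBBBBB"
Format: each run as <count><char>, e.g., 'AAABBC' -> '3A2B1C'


Scanning runs left to right:
  i=0: run of 'G' x 6 -> '6G'
  i=6: run of 'B' x 8 -> '8B'

RLE = 6G8B


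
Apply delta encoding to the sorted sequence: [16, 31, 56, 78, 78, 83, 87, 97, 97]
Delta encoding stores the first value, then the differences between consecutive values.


First value: 16
Deltas:
  31 - 16 = 15
  56 - 31 = 25
  78 - 56 = 22
  78 - 78 = 0
  83 - 78 = 5
  87 - 83 = 4
  97 - 87 = 10
  97 - 97 = 0


Delta encoded: [16, 15, 25, 22, 0, 5, 4, 10, 0]


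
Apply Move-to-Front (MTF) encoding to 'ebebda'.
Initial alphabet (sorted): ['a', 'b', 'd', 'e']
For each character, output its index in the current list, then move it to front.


MTF encoding:
'e': index 3 in ['a', 'b', 'd', 'e'] -> ['e', 'a', 'b', 'd']
'b': index 2 in ['e', 'a', 'b', 'd'] -> ['b', 'e', 'a', 'd']
'e': index 1 in ['b', 'e', 'a', 'd'] -> ['e', 'b', 'a', 'd']
'b': index 1 in ['e', 'b', 'a', 'd'] -> ['b', 'e', 'a', 'd']
'd': index 3 in ['b', 'e', 'a', 'd'] -> ['d', 'b', 'e', 'a']
'a': index 3 in ['d', 'b', 'e', 'a'] -> ['a', 'd', 'b', 'e']


Output: [3, 2, 1, 1, 3, 3]


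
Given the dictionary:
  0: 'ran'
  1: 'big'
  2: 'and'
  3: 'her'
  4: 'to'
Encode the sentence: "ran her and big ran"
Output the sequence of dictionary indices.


Look up each word in the dictionary:
  'ran' -> 0
  'her' -> 3
  'and' -> 2
  'big' -> 1
  'ran' -> 0

Encoded: [0, 3, 2, 1, 0]


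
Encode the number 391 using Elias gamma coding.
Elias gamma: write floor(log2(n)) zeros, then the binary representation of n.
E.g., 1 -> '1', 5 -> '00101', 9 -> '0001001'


num_bits = floor(log2(391)) + 1 = 9
leading_zeros = num_bits - 1 = 8
binary(391) = 110000111

Elias gamma(391) = '00000000' + '110000111' = 00000000110000111 (17 bits)


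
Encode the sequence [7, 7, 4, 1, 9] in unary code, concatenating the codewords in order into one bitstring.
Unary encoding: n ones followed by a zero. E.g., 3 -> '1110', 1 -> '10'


Encode each number as n ones followed by a terminating 0:
  7 -> 11111110 (8 bits)
  7 -> 11111110 (8 bits)
  4 -> 11110 (5 bits)
  1 -> 10 (2 bits)
  9 -> 1111111110 (10 bits)
Total length = 8 + 8 + 5 + 2 + 10 = 33 bits.

Unary([7, 7, 4, 1, 9]) = 111111101111111011110101111111110 (33 bits)


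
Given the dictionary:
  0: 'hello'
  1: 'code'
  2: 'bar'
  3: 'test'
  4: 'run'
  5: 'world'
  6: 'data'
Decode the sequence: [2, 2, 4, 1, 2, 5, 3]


Look up each index in the dictionary:
  2 -> 'bar'
  2 -> 'bar'
  4 -> 'run'
  1 -> 'code'
  2 -> 'bar'
  5 -> 'world'
  3 -> 'test'

Decoded: "bar bar run code bar world test"


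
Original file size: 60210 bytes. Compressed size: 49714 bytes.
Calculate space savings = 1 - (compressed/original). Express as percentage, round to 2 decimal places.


ratio = compressed/original = 49714/60210 = 0.825677
savings = 1 - ratio = 1 - 0.825677 = 0.174323
as a percentage: 0.174323 * 100 = 17.43%

Space savings = 1 - 49714/60210 = 17.43%


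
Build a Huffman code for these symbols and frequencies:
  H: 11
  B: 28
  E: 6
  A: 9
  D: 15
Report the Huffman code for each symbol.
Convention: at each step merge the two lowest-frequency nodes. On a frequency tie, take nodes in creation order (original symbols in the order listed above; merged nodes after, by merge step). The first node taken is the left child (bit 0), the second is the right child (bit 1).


Huffman tree construction:
Step 1: Merge E(6) + A(9) = 15
Step 2: Merge H(11) + D(15) = 26
Step 3: Merge (E+A)(15) + (H+D)(26) = 41
Step 4: Merge B(28) + ((E+A)+(H+D))(41) = 69
Read each symbol's code off the tree from the root (left child = 0, right child = 1).

Codes:
  H: 110 (length 3)
  B: 0 (length 1)
  E: 100 (length 3)
  A: 101 (length 3)
  D: 111 (length 3)
Average code length: 151/69 = 2.1884 bits/symbol


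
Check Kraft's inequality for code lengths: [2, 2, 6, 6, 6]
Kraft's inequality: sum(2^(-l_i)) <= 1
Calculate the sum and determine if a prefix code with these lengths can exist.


Sum = 2^(-2) + 2^(-2) + 2^(-6) + 2^(-6) + 2^(-6)
    = 0.25 + 0.25 + 0.015625 + 0.015625 + 0.015625
    = 35/64 = 0.546875
Since 0.546875 <= 1, Kraft's inequality IS satisfied.
A prefix code with these lengths CAN exist.

Kraft sum = 0.546875. Satisfied.


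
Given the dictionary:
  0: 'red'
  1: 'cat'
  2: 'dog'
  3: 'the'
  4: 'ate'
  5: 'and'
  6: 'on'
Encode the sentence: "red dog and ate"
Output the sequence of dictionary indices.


Look up each word in the dictionary:
  'red' -> 0
  'dog' -> 2
  'and' -> 5
  'ate' -> 4

Encoded: [0, 2, 5, 4]


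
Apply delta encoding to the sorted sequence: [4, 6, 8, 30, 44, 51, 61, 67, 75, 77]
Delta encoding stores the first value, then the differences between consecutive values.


First value: 4
Deltas:
  6 - 4 = 2
  8 - 6 = 2
  30 - 8 = 22
  44 - 30 = 14
  51 - 44 = 7
  61 - 51 = 10
  67 - 61 = 6
  75 - 67 = 8
  77 - 75 = 2


Delta encoded: [4, 2, 2, 22, 14, 7, 10, 6, 8, 2]


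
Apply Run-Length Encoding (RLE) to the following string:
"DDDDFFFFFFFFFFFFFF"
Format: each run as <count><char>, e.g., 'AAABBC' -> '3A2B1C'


Scanning runs left to right:
  i=0: run of 'D' x 4 -> '4D'
  i=4: run of 'F' x 14 -> '14F'

RLE = 4D14F


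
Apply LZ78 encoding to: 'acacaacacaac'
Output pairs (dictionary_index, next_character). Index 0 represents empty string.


LZ78 encoding steps:
Dictionary: {0: ''}
Step 1: w='' (idx 0), next='a' -> output (0, 'a'), add 'a' as idx 1
Step 2: w='' (idx 0), next='c' -> output (0, 'c'), add 'c' as idx 2
Step 3: w='a' (idx 1), next='c' -> output (1, 'c'), add 'ac' as idx 3
Step 4: w='a' (idx 1), next='a' -> output (1, 'a'), add 'aa' as idx 4
Step 5: w='c' (idx 2), next='a' -> output (2, 'a'), add 'ca' as idx 5
Step 6: w='ca' (idx 5), next='a' -> output (5, 'a'), add 'caa' as idx 6
Step 7: w='c' (idx 2), end of input -> output (2, '')


Encoded: [(0, 'a'), (0, 'c'), (1, 'c'), (1, 'a'), (2, 'a'), (5, 'a'), (2, '')]


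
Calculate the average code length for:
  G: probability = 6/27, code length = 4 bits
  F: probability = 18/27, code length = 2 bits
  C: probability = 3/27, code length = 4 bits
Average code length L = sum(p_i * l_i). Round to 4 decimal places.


Weighted contributions p_i * l_i:
  G: (6/27) * 4 = 24/27
  F: (18/27) * 2 = 36/27
  C: (3/27) * 4 = 12/27
Sum = (24 + 36 + 12)/27 = 72/27

L = 72/27 = 2.6667 bits/symbol


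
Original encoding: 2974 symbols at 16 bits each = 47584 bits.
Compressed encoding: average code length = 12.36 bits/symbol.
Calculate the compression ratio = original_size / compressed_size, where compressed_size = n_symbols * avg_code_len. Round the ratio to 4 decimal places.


original_size = n_symbols * orig_bits = 2974 * 16 = 47584 bits
compressed_size = n_symbols * avg_code_len = 2974 * 12.36 = 36758.64 bits
ratio = original_size / compressed_size = 47584 / 36758.64 = 1.2945

Compression ratio = 1.2945


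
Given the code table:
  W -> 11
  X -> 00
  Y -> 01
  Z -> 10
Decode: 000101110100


Decoding:
00 -> X
01 -> Y
01 -> Y
11 -> W
01 -> Y
00 -> X


Result: XYYWYX


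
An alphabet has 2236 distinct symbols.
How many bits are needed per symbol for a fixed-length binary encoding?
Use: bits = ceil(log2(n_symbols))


log2(2236) = 11.1267
Bracket: 2^11 = 2048 < 2236 <= 2^12 = 4096
So ceil(log2(2236)) = 12

bits = ceil(log2(2236)) = ceil(11.1267) = 12 bits


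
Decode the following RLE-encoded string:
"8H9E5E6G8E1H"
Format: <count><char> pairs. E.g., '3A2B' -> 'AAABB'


Expanding each <count><char> pair:
  8H -> 'HHHHHHHH'
  9E -> 'EEEEEEEEE'
  5E -> 'EEEEE'
  6G -> 'GGGGGG'
  8E -> 'EEEEEEEE'
  1H -> 'H'

Decoded = HHHHHHHHEEEEEEEEEEEEEEGGGGGGEEEEEEEEH


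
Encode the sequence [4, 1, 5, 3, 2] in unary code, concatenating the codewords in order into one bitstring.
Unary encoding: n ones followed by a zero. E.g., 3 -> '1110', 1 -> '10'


Encode each number as n ones followed by a terminating 0:
  4 -> 11110 (5 bits)
  1 -> 10 (2 bits)
  5 -> 111110 (6 bits)
  3 -> 1110 (4 bits)
  2 -> 110 (3 bits)
Total length = 5 + 2 + 6 + 4 + 3 = 20 bits.

Unary([4, 1, 5, 3, 2]) = 11110101111101110110 (20 bits)


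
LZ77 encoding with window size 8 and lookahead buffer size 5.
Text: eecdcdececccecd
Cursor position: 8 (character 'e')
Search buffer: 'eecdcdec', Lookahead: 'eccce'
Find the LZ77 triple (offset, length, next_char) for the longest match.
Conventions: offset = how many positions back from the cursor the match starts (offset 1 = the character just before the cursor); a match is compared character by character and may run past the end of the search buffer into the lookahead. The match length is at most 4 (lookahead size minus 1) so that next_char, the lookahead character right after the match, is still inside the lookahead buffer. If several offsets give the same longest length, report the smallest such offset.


Try each offset into the search buffer:
  offset=1 (pos 7, char 'c'): match length 0
  offset=2 (pos 6, char 'e'): match length 2
  offset=3 (pos 5, char 'd'): match length 0
  offset=4 (pos 4, char 'c'): match length 0
  offset=5 (pos 3, char 'd'): match length 0
  offset=6 (pos 2, char 'c'): match length 0
  offset=7 (pos 1, char 'e'): match length 2
  offset=8 (pos 0, char 'e'): match length 1
Longest match has length 2, found at offsets 2, 7; take the smallest, offset 2.
next_char = character at position 8 + 2 = 10 -> 'c'

Best match: offset=2, length=2 (matching 'ec' starting at position 6)
LZ77 triple: (2, 2, 'c')


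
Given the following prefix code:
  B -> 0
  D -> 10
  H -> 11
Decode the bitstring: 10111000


Decoding step by step:
Bits 10 -> D
Bits 11 -> H
Bits 10 -> D
Bits 0 -> B
Bits 0 -> B


Decoded message: DHDBB


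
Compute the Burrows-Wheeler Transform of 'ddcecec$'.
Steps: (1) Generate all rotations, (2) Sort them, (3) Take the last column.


Rotations (sorted):
  0: $ddcecec -> last char: c
  1: c$ddcece -> last char: e
  2: cec$ddce -> last char: e
  3: cecec$dd -> last char: d
  4: dcecec$d -> last char: d
  5: ddcecec$ -> last char: $
  6: ec$ddcec -> last char: c
  7: ecec$ddc -> last char: c


BWT = ceedd$cc


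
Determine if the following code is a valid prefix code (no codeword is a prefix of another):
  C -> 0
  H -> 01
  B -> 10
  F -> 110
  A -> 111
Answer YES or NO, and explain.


Checking each pair (does one codeword prefix another?):
  C='0' vs H='01': prefix -- VIOLATION

NO -- this is NOT a valid prefix code. C (0) is a prefix of H (01).


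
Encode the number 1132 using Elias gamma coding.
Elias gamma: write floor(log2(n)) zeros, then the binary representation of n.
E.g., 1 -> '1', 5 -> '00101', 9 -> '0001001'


num_bits = floor(log2(1132)) + 1 = 11
leading_zeros = num_bits - 1 = 10
binary(1132) = 10001101100

Elias gamma(1132) = '0000000000' + '10001101100' = 000000000010001101100 (21 bits)


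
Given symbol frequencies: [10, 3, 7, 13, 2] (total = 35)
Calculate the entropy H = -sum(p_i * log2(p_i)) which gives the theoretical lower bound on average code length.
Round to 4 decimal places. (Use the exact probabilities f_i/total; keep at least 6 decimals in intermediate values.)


Per-symbol terms -p_i * log2(p_i) with p_i = f_i/35:
  p = 10/35 = 0.285714: log2(p) = -1.807355, -p*log2(p) = 0.516387
  p = 3/35 = 0.085714: log2(p) = -3.544321, -p*log2(p) = 0.303799
  p = 7/35 = 0.200000: log2(p) = -2.321928, -p*log2(p) = 0.464386
  p = 13/35 = 0.371429: log2(p) = -1.428843, -p*log2(p) = 0.530713
  p = 2/35 = 0.057143: log2(p) = -4.129283, -p*log2(p) = 0.235959
H = 0.516387 + 0.303799 + 0.464386 + 0.530713 + 0.235959 = 2.051244

H = 2.0512 bits/symbol


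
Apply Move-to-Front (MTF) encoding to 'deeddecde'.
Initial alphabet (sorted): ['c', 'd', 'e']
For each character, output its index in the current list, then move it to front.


MTF encoding:
'd': index 1 in ['c', 'd', 'e'] -> ['d', 'c', 'e']
'e': index 2 in ['d', 'c', 'e'] -> ['e', 'd', 'c']
'e': index 0 in ['e', 'd', 'c'] -> ['e', 'd', 'c']
'd': index 1 in ['e', 'd', 'c'] -> ['d', 'e', 'c']
'd': index 0 in ['d', 'e', 'c'] -> ['d', 'e', 'c']
'e': index 1 in ['d', 'e', 'c'] -> ['e', 'd', 'c']
'c': index 2 in ['e', 'd', 'c'] -> ['c', 'e', 'd']
'd': index 2 in ['c', 'e', 'd'] -> ['d', 'c', 'e']
'e': index 2 in ['d', 'c', 'e'] -> ['e', 'd', 'c']


Output: [1, 2, 0, 1, 0, 1, 2, 2, 2]


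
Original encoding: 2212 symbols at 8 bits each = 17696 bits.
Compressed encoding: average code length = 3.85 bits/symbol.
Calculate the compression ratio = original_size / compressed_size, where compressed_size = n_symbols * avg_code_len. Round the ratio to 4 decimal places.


original_size = n_symbols * orig_bits = 2212 * 8 = 17696 bits
compressed_size = n_symbols * avg_code_len = 2212 * 3.85 = 8516.2 bits
ratio = original_size / compressed_size = 17696 / 8516.2 = 2.0779

Compression ratio = 2.0779


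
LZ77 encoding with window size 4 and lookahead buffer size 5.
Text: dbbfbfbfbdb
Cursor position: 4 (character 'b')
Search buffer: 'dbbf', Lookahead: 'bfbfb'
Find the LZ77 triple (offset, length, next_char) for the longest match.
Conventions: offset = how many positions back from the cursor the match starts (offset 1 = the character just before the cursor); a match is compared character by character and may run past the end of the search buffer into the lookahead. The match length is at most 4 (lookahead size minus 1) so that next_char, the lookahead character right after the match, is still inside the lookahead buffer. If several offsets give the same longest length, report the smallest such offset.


Try each offset into the search buffer:
  offset=1 (pos 3, char 'f'): match length 0
  offset=2 (pos 2, char 'b'): match length 4
  offset=3 (pos 1, char 'b'): match length 1
  offset=4 (pos 0, char 'd'): match length 0
Longest match has length 4 at offset 2.
next_char = character at position 4 + 4 = 8 -> 'b'

Best match: offset=2, length=4 (matching 'bfbf' starting at position 2)
LZ77 triple: (2, 4, 'b')


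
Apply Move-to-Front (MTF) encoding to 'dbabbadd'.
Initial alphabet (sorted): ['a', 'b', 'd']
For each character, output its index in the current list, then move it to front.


MTF encoding:
'd': index 2 in ['a', 'b', 'd'] -> ['d', 'a', 'b']
'b': index 2 in ['d', 'a', 'b'] -> ['b', 'd', 'a']
'a': index 2 in ['b', 'd', 'a'] -> ['a', 'b', 'd']
'b': index 1 in ['a', 'b', 'd'] -> ['b', 'a', 'd']
'b': index 0 in ['b', 'a', 'd'] -> ['b', 'a', 'd']
'a': index 1 in ['b', 'a', 'd'] -> ['a', 'b', 'd']
'd': index 2 in ['a', 'b', 'd'] -> ['d', 'a', 'b']
'd': index 0 in ['d', 'a', 'b'] -> ['d', 'a', 'b']


Output: [2, 2, 2, 1, 0, 1, 2, 0]


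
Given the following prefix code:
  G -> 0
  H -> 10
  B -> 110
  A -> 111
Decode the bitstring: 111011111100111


Decoding step by step:
Bits 111 -> A
Bits 0 -> G
Bits 111 -> A
Bits 111 -> A
Bits 0 -> G
Bits 0 -> G
Bits 111 -> A


Decoded message: AGAAGGA


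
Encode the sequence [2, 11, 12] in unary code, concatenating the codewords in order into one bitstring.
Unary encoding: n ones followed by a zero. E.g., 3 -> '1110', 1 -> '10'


Encode each number as n ones followed by a terminating 0:
  2 -> 110 (3 bits)
  11 -> 111111111110 (12 bits)
  12 -> 1111111111110 (13 bits)
Total length = 3 + 12 + 13 = 28 bits.

Unary([2, 11, 12]) = 1101111111111101111111111110 (28 bits)


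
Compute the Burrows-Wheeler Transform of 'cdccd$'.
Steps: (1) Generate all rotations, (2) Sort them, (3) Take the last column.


Rotations (sorted):
  0: $cdccd -> last char: d
  1: ccd$cd -> last char: d
  2: cd$cdc -> last char: c
  3: cdccd$ -> last char: $
  4: d$cdcc -> last char: c
  5: dccd$c -> last char: c


BWT = ddc$cc


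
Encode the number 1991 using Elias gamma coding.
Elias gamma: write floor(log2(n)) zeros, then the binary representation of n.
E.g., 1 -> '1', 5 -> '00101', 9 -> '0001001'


num_bits = floor(log2(1991)) + 1 = 11
leading_zeros = num_bits - 1 = 10
binary(1991) = 11111000111

Elias gamma(1991) = '0000000000' + '11111000111' = 000000000011111000111 (21 bits)


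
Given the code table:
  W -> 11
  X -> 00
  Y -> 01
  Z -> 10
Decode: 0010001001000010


Decoding:
00 -> X
10 -> Z
00 -> X
10 -> Z
01 -> Y
00 -> X
00 -> X
10 -> Z


Result: XZXZYXXZ


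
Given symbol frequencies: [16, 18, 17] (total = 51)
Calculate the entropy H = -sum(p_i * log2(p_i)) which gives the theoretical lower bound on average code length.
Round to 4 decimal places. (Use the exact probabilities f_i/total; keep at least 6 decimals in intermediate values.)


Per-symbol terms -p_i * log2(p_i) with p_i = f_i/51:
  p = 16/51 = 0.313725: log2(p) = -1.672425, -p*log2(p) = 0.524682
  p = 18/51 = 0.352941: log2(p) = -1.502500, -p*log2(p) = 0.530294
  p = 17/51 = 0.333333: log2(p) = -1.584963, -p*log2(p) = 0.528321
H = 0.524682 + 0.530294 + 0.528321 = 1.583297

H = 1.5833 bits/symbol


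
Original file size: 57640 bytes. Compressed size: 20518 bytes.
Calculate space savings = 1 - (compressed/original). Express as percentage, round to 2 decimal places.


ratio = compressed/original = 20518/57640 = 0.355968
savings = 1 - ratio = 1 - 0.355968 = 0.644032
as a percentage: 0.644032 * 100 = 64.4%

Space savings = 1 - 20518/57640 = 64.4%


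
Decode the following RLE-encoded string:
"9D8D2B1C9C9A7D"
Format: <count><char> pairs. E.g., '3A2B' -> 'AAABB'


Expanding each <count><char> pair:
  9D -> 'DDDDDDDDD'
  8D -> 'DDDDDDDD'
  2B -> 'BB'
  1C -> 'C'
  9C -> 'CCCCCCCCC'
  9A -> 'AAAAAAAAA'
  7D -> 'DDDDDDD'

Decoded = DDDDDDDDDDDDDDDDDBBCCCCCCCCCCAAAAAAAAADDDDDDD


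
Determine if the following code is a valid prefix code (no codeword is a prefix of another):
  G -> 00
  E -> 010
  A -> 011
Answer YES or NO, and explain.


Checking each pair (does one codeword prefix another?):
  G='00' vs E='010': no prefix
  G='00' vs A='011': no prefix
  E='010' vs G='00': no prefix
  E='010' vs A='011': no prefix
  A='011' vs G='00': no prefix
  A='011' vs E='010': no prefix
No violation found over all pairs.

YES -- this is a valid prefix code. No codeword is a prefix of any other codeword.


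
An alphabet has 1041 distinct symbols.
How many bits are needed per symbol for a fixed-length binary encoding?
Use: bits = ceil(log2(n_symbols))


log2(1041) = 10.0238
Bracket: 2^10 = 1024 < 1041 <= 2^11 = 2048
So ceil(log2(1041)) = 11

bits = ceil(log2(1041)) = ceil(10.0238) = 11 bits


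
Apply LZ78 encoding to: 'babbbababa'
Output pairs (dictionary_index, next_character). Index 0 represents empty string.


LZ78 encoding steps:
Dictionary: {0: ''}
Step 1: w='' (idx 0), next='b' -> output (0, 'b'), add 'b' as idx 1
Step 2: w='' (idx 0), next='a' -> output (0, 'a'), add 'a' as idx 2
Step 3: w='b' (idx 1), next='b' -> output (1, 'b'), add 'bb' as idx 3
Step 4: w='b' (idx 1), next='a' -> output (1, 'a'), add 'ba' as idx 4
Step 5: w='ba' (idx 4), next='b' -> output (4, 'b'), add 'bab' as idx 5
Step 6: w='a' (idx 2), end of input -> output (2, '')


Encoded: [(0, 'b'), (0, 'a'), (1, 'b'), (1, 'a'), (4, 'b'), (2, '')]


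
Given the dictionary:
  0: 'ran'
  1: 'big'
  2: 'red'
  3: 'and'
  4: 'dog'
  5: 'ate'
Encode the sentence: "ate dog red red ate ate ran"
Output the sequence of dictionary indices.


Look up each word in the dictionary:
  'ate' -> 5
  'dog' -> 4
  'red' -> 2
  'red' -> 2
  'ate' -> 5
  'ate' -> 5
  'ran' -> 0

Encoded: [5, 4, 2, 2, 5, 5, 0]


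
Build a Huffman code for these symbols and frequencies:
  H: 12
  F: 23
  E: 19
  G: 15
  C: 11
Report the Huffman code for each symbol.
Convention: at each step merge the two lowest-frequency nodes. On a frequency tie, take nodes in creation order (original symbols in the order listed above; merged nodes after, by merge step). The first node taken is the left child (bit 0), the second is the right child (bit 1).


Huffman tree construction:
Step 1: Merge C(11) + H(12) = 23
Step 2: Merge G(15) + E(19) = 34
Step 3: Merge F(23) + (C+H)(23) = 46
Step 4: Merge (G+E)(34) + (F+(C+H))(46) = 80
Read each symbol's code off the tree from the root (left child = 0, right child = 1).

Codes:
  H: 111 (length 3)
  F: 10 (length 2)
  E: 01 (length 2)
  G: 00 (length 2)
  C: 110 (length 3)
Average code length: 183/80 = 2.2875 bits/symbol


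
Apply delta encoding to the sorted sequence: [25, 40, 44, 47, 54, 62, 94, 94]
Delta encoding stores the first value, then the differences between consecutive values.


First value: 25
Deltas:
  40 - 25 = 15
  44 - 40 = 4
  47 - 44 = 3
  54 - 47 = 7
  62 - 54 = 8
  94 - 62 = 32
  94 - 94 = 0


Delta encoded: [25, 15, 4, 3, 7, 8, 32, 0]


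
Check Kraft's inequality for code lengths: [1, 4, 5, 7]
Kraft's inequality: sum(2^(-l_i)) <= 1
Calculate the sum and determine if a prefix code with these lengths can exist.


Sum = 2^(-1) + 2^(-4) + 2^(-5) + 2^(-7)
    = 0.5 + 0.0625 + 0.03125 + 0.0078125
    = 77/128 = 0.6015625
Since 0.6015625 <= 1, Kraft's inequality IS satisfied.
A prefix code with these lengths CAN exist.

Kraft sum = 0.6015625. Satisfied.


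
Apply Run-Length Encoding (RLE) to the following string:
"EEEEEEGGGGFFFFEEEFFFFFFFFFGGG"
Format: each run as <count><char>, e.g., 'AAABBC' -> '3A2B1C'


Scanning runs left to right:
  i=0: run of 'E' x 6 -> '6E'
  i=6: run of 'G' x 4 -> '4G'
  i=10: run of 'F' x 4 -> '4F'
  i=14: run of 'E' x 3 -> '3E'
  i=17: run of 'F' x 9 -> '9F'
  i=26: run of 'G' x 3 -> '3G'

RLE = 6E4G4F3E9F3G


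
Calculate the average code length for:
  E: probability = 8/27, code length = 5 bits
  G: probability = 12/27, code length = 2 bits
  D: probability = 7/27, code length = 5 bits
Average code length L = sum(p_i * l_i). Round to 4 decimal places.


Weighted contributions p_i * l_i:
  E: (8/27) * 5 = 40/27
  G: (12/27) * 2 = 24/27
  D: (7/27) * 5 = 35/27
Sum = (40 + 24 + 35)/27 = 99/27

L = 99/27 = 3.6667 bits/symbol


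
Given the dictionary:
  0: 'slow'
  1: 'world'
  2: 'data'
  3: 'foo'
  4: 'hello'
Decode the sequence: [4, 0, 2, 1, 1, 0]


Look up each index in the dictionary:
  4 -> 'hello'
  0 -> 'slow'
  2 -> 'data'
  1 -> 'world'
  1 -> 'world'
  0 -> 'slow'

Decoded: "hello slow data world world slow"


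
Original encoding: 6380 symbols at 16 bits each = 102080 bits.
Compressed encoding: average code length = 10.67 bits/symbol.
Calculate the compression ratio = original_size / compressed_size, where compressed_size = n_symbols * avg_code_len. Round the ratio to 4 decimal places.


original_size = n_symbols * orig_bits = 6380 * 16 = 102080 bits
compressed_size = n_symbols * avg_code_len = 6380 * 10.67 = 68074.6 bits
ratio = original_size / compressed_size = 102080 / 68074.6 = 1.4995

Compression ratio = 1.4995


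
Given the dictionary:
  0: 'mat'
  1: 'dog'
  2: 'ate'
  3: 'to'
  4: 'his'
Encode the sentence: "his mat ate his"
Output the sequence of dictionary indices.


Look up each word in the dictionary:
  'his' -> 4
  'mat' -> 0
  'ate' -> 2
  'his' -> 4

Encoded: [4, 0, 2, 4]


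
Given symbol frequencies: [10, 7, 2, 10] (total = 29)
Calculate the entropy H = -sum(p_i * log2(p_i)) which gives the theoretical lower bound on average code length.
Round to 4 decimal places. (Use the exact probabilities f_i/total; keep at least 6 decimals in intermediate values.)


Per-symbol terms -p_i * log2(p_i) with p_i = f_i/29:
  p = 10/29 = 0.344828: log2(p) = -1.536053, -p*log2(p) = 0.529673
  p = 7/29 = 0.241379: log2(p) = -2.050626, -p*log2(p) = 0.494979
  p = 2/29 = 0.068966: log2(p) = -3.857981, -p*log2(p) = 0.266068
  p = 10/29 = 0.344828: log2(p) = -1.536053, -p*log2(p) = 0.529673
H = 0.529673 + 0.494979 + 0.266068 + 0.529673 = 1.820393

H = 1.8204 bits/symbol


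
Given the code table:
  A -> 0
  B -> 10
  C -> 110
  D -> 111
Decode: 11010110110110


Decoding:
110 -> C
10 -> B
110 -> C
110 -> C
110 -> C


Result: CBCCC


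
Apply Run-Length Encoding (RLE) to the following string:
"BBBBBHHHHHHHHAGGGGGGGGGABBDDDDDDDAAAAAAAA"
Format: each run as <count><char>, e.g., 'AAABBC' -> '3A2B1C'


Scanning runs left to right:
  i=0: run of 'B' x 5 -> '5B'
  i=5: run of 'H' x 8 -> '8H'
  i=13: run of 'A' x 1 -> '1A'
  i=14: run of 'G' x 9 -> '9G'
  i=23: run of 'A' x 1 -> '1A'
  i=24: run of 'B' x 2 -> '2B'
  i=26: run of 'D' x 7 -> '7D'
  i=33: run of 'A' x 8 -> '8A'

RLE = 5B8H1A9G1A2B7D8A


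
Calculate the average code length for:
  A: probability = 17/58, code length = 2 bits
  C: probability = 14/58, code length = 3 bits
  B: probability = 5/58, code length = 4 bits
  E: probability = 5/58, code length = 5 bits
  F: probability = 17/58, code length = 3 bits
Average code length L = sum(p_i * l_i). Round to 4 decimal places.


Weighted contributions p_i * l_i:
  A: (17/58) * 2 = 34/58
  C: (14/58) * 3 = 42/58
  B: (5/58) * 4 = 20/58
  E: (5/58) * 5 = 25/58
  F: (17/58) * 3 = 51/58
Sum = (34 + 42 + 20 + 25 + 51)/58 = 172/58

L = 172/58 = 2.9655 bits/symbol
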